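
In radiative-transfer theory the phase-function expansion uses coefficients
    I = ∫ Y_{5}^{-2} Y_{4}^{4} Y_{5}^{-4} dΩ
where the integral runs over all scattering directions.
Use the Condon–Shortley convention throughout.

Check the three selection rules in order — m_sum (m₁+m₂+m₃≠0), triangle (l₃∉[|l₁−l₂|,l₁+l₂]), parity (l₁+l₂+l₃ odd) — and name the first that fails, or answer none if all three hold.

Σmᵢ = -2  ✗
l₃∈[|l₁−l₂|,l₁+l₂]=[1,9], have l₃=5
Σlᵢ = 14 ⇒ even

m_sum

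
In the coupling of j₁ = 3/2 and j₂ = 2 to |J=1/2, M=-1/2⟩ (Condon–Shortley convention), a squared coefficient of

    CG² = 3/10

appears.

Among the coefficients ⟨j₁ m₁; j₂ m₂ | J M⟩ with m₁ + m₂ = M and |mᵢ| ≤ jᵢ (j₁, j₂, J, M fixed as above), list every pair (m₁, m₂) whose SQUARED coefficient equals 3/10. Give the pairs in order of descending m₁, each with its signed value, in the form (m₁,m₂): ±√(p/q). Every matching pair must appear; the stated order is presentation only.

Admissible pairs with m₁+m₂ = M = -1/2: (-3/2,1), (-1/2,0), (1/2,-1), (3/2,-2)
  (m₁,m₂)=(3/2,-2): CG² = 2/5, CG = +√(2/5)
  (m₁,m₂)=(1/2,-1): CG² = 3/10, CG = −√(3/10)   ← matches the target
  (m₁,m₂)=(-1/2,0): CG² = 1/5, CG = +√(1/5)
  (m₁,m₂)=(-3/2,1): CG² = 1/10, CG = −√(1/10)
Pairs with CG² = 3/10: (1/2,-1): −√(3/10)

(1/2,-1): −√(3/10)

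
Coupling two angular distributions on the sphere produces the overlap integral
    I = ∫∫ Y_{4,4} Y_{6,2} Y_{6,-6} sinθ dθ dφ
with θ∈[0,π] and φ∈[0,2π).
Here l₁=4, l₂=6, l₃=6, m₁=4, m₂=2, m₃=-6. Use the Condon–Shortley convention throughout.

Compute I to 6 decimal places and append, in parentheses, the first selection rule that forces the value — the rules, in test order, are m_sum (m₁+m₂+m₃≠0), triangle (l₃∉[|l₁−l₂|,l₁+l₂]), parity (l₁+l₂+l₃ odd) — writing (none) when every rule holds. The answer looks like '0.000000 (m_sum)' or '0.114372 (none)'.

m-sum 0 ✓  L=16 even ✓  2≤6≤10 ✓
Π(2lᵢ+1) = 9×13×13 = 1521
triangle coeff Δ(4,6,6) = 1/15315300
Σ_t [0,4]: t=0:+1/829440 t=1:−1/25920 t=2:+1/9216 t=3:−1/25920 t=4:+1/829440 = 7/207360
(3j)²=28/2431 [(4 6 6; 0 0 0)], sign=+1
Σ_t [0,0]: t=0:+1/23224320 = 1/23224320
(3j)²=1/442 [(4 6 6; 4 2 -6)], sign=+1
⇒ 4πI² = 126/3179
I = (+1)√(126/3179/(4π)) = 0.05616103
No selection rule forces the value: the integral is nonzero (none).

0.056161 (none)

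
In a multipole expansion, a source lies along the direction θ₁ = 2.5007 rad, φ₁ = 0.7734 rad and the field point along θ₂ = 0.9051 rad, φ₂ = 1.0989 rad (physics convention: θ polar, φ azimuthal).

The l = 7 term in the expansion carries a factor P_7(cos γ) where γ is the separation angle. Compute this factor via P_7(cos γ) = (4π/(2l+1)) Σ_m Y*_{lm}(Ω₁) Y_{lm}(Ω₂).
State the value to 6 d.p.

0.105893

Summing Y*_{l m}(θ₁,φ₁)·Y_{l m}(θ₂,φ₂) over m ∈ [−7, 7]; prefactor 4π/(2·7+1) = 0.837758:
  [-7]  conj(Y_{7,-7})(Ω₁) = 0.00881 - 0.01044j ; Y_{7,-7}(Ω₂) = 0.01498 - 0.09186j ; Δ = -0.00083 - 0.00097j
  [-6]  conj(Y_{7,-6})(Ω₁) = 0.00493 + 0.06834j ; Y_{7,-6}(Ω₂) = 0.26043 - 0.08348j ; Δ = 0.00699 + 0.01739j
  [-5]  conj(Y_{7,-5})(Ω₁) = -0.15425 - 0.13677j ; Y_{7,-5}(Ω₂) = 0.30807 + 0.31010j ; Δ = -0.00511 - 0.08997j
  [-4]  conj(Y_{7,-4})(Ω₁) = 0.40193 - 0.01930j ; Y_{7,-4}(Ω₂) = -0.10581 + 0.32277j ; Δ = -0.03630 + 0.13177j
  [-3]  conj(Y_{7,-3})(Ω₁) = -0.31617 + 0.33979j ; Y_{7,-3}(Ω₂) = 0.07280 - 0.01138j ; Δ = -0.01915 + 0.02834j
  [-2]  conj(Y_{7,-2})(Ω₁) = -0.00361 - 0.15044j ; Y_{7,-2}(Ω₂) = 0.21576 + 0.29779j ; Δ = 0.04402 - 0.03353j
  [-1]  conj(Y_{7,-1})(Ω₁) = -0.24099 - 0.23528j ; Y_{7,-1}(Ω₂) = -0.03922 + 0.07685j ; Δ = 0.02753 - 0.00929j
  [+0]  conj(Y_{7,0})(Ω₁) = 0.26844 + 0.00000j ; Y_{7,0}(Ω₂) = 0.34300 + 0.00000j ; Δ = 0.09208 + 0.00000j
  [+1]  conj(Y_{7,1})(Ω₁) = 0.24099 - 0.23528j ; Y_{7,1}(Ω₂) = 0.03922 + 0.07685j ; Δ = 0.02753 + 0.00929j
  [+2]  conj(Y_{7,2})(Ω₁) = -0.00361 + 0.15044j ; Y_{7,2}(Ω₂) = 0.21576 - 0.29779j ; Δ = 0.04402 + 0.03353j
  [+3]  conj(Y_{7,3})(Ω₁) = 0.31617 + 0.33979j ; Y_{7,3}(Ω₂) = -0.07280 - 0.01138j ; Δ = -0.01915 - 0.02834j
  [+4]  conj(Y_{7,4})(Ω₁) = 0.40193 + 0.01930j ; Y_{7,4}(Ω₂) = -0.10581 - 0.32277j ; Δ = -0.03630 - 0.13177j
  [+5]  conj(Y_{7,5})(Ω₁) = 0.15425 - 0.13677j ; Y_{7,5}(Ω₂) = -0.30807 + 0.31010j ; Δ = -0.00511 + 0.08997j
  [+6]  conj(Y_{7,6})(Ω₁) = 0.00493 - 0.06834j ; Y_{7,6}(Ω₂) = 0.26043 + 0.08348j ; Δ = 0.00699 - 0.01739j
  [+7]  conj(Y_{7,7})(Ω₁) = -0.00881 - 0.01044j ; Y_{7,7}(Ω₂) = -0.01498 - 0.09186j ; Δ = -0.00083 + 0.00097j
Total Σ_m = 0.12640 + 0.00000j. Multiply by 0.837758: 0.10589 + 0.00000j. P_7(cos γ) = 0.105893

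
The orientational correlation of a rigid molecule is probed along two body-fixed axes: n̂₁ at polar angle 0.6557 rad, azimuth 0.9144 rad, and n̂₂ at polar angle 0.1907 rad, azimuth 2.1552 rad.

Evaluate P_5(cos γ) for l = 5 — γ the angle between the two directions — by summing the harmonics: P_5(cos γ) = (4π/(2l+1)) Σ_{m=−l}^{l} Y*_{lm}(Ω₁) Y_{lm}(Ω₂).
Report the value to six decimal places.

-0.375705

Term-by-term m-sum for l=5 (normalisation 4π/11 = 1.142397):
  term(m=-5) = +0.000004+0.000000i   from Y*(Ω₁)=-0.005472-0.038724i, Y(Ω₂)=-0.000025+0.000111i
  term(m=-4) = +0.000074+0.000290i   from Y*(Ω₁)=-0.139840-0.079327i, Y(Ω₂)=-0.001291-0.001340i
  term(m=-3) = -0.005518+0.003622i   from Y*(Ω₁)=-0.336369+0.141578i, Y(Ω₂)=+0.017785-0.003281i
  term(m=-2) = -0.039486-0.030645i   from Y*(Ω₁)=-0.112731+0.427199i, Y(Ω₂)=-0.044261+0.104109i
  term(m=-1) = +0.013301-0.038832i   from Y*(Ω₁)=+0.058769+0.076289i, Y(Ω₂)=-0.235158-0.355502i
  term(m=+0) = -0.265626-0.000000i   from Y*(Ω₁)=-0.381128-0.000000i, Y(Ω₂)=+0.696947+0.000000i
  term(m=+1) = +0.013301+0.038832i   from Y*(Ω₁)=-0.058769+0.076289i, Y(Ω₂)=+0.235158-0.355502i
  term(m=+2) = -0.039486+0.030645i   from Y*(Ω₁)=-0.112731-0.427199i, Y(Ω₂)=-0.044261-0.104109i
  term(m=+3) = -0.005518-0.003622i   from Y*(Ω₁)=+0.336369+0.141578i, Y(Ω₂)=-0.017785-0.003281i
  term(m=+4) = +0.000074-0.000290i   from Y*(Ω₁)=-0.139840+0.079327i, Y(Ω₂)=-0.001291+0.001340i
  term(m=+5) = +0.000004-0.000000i   from Y*(Ω₁)=+0.005472-0.038724i, Y(Ω₂)=+0.000025+0.000111i
Σ over m = -0.328874+0.000000i; ×(4π/11) → -0.375705+0.000000i. Real part: -0.375705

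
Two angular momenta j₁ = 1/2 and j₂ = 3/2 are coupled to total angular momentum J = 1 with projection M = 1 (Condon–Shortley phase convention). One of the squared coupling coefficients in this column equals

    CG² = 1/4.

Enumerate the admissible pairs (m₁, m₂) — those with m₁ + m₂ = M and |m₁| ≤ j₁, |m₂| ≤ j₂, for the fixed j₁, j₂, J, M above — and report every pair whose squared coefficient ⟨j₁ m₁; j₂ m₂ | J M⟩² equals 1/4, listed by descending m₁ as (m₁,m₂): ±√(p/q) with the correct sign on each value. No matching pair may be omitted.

Admissible pairs with m₁+m₂ = M = 1: (-1/2,3/2), (1/2,1/2)
  (m₁,m₂)=(1/2,1/2): CG² = 1/4, CG = +√(1/4)   ← matches the target
  (m₁,m₂)=(-1/2,3/2): CG² = 3/4, CG = −√(3/4)
Pairs with CG² = 1/4: (1/2,1/2): +√(1/4)

(1/2,1/2): +√(1/4)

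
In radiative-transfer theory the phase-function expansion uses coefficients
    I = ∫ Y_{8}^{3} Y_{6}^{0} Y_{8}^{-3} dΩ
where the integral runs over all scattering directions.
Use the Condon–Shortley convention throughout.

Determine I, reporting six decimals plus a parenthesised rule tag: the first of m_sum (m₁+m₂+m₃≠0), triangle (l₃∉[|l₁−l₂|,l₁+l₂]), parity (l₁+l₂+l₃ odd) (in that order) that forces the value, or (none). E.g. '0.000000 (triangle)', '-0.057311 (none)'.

Rules hold: Σm=0, L=22 even, 2≤8≤14.
N = 17·13·17 = 3757
Δ = 6!·10!·6!/23! = 1/13742520792
Racah Σ t=0..6: t=0:+1/41803776000 t=1:−1/435456000 t=2:+1/39813120 t=3:−1/18662400 t=4:+1/39813120 t=5:−1/435456000 t=6:+1/41803776000 = -11/1393459200
⇒ 3j(8 6 8; 0 0 0)² = 600/96577, sgn -1
Racah Σ t=0..5: t=0:+1/7464960000 t=1:−1/248832000 t=2:+1/69672960 t=3:−1/104509440 t=4:+1/836075520 t=5:−1/52254720000 = 31/14929920000
⇒ 3j(8 6 8; 3 0 -3)² = 2883/772616, sgn -1
4πI² = N·(3j₀)²·(3jₘ)² = 216225/2482597
I = +1·√(0.0870963/4π) = 0.08325204
No selection rule forces the value: the integral is nonzero (none).

0.083252 (none)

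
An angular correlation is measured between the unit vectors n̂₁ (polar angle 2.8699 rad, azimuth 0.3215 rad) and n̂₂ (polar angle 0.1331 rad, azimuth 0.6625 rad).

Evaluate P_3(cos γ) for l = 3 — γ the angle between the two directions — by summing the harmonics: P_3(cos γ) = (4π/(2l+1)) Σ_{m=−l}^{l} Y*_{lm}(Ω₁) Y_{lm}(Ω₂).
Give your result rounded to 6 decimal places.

-0.572716

Summing Y*_{l m}(θ₁,φ₁)·Y_{l m}(θ₂,φ₂) over m ∈ [−3, 3]; prefactor 4π/(2·3+1) = 1.795196:
  term(m=-3) = +0.000004-0.000007i   from Y*(Ω₁)=+0.004595+0.006626i, Y(Ω₂)=-0.000395-0.000892i
  term(m=-2) = -0.000982+0.000797i   from Y*(Ω₁)=-0.056743-0.042513i, Y(Ω₂)=+0.004341-0.017303i
  term(m=-1) = +0.049915-0.017713i   from Y*(Ω₁)=+0.299512+0.099754i, Y(Ω₂)=+0.132285-0.103198i
  term(m=+0) = -0.416902-0.000000i   from Y*(Ω₁)=-0.589526-0.000000i, Y(Ω₂)=+0.707182+0.000000i
  term(m=+1) = +0.049915+0.017713i   from Y*(Ω₁)=-0.299512+0.099754i, Y(Ω₂)=-0.132285-0.103198i
  term(m=+2) = -0.000982-0.000797i   from Y*(Ω₁)=-0.056743+0.042513i, Y(Ω₂)=+0.004341+0.017303i
  term(m=+3) = +0.000004+0.000007i   from Y*(Ω₁)=-0.004595+0.006626i, Y(Ω₂)=+0.000395-0.000892i
Σ over m = -0.319027+0.000000i; ×(4π/7) → -0.572716+0.000000i. Real part: -0.572716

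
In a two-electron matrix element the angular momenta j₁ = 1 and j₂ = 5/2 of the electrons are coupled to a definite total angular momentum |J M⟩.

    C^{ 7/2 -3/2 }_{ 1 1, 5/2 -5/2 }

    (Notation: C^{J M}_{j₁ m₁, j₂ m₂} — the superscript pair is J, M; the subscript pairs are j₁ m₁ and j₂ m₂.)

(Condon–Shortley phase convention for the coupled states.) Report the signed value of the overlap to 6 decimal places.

√[8·0!2!5!/8! · 2!0!0!5!2!5!] = √(19200/7)
  +(−1)^0/∏(0,0,0,0,2,5)! = 1/240  (running 1/240)
⟨..|..⟩ = √(19200/7)·(1/240) = +0.218218

+0.218218  (= +√(1/21))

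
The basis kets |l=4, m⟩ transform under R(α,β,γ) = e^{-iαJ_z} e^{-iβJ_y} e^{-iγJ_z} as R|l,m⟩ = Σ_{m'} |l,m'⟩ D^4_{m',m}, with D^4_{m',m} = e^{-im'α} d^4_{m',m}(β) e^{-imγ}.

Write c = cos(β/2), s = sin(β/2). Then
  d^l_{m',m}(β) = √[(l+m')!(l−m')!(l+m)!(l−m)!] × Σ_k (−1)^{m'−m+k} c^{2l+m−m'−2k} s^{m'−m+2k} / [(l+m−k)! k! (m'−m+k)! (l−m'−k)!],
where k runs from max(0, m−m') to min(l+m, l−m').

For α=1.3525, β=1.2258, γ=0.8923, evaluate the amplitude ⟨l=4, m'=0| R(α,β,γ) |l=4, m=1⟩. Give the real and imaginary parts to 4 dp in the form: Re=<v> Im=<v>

First d^4_{0,1}(β=1.2258), then the phase factors e^{-i(0)α} and e^{-i(1)γ}:
c=cos(1.225800/2)=0.817983, s=sin(1.225800/2)=0.575242; N=√[24·24·120·6]=643.987578
The bounds max(0,m−m')=1 and min(l+m,l−m')=4 give 4 terms
  k=1: (−1)^0·643.9876/(144)·0.8180^7·0.5752^1 = +0.630342
  k=2: (−1)^1·643.9876/(24)·0.8180^5·0.5752^3 = -1.870424
  k=3: (−1)^2·643.9876/(24)·0.8180^3·0.5752^5 = +0.925023
  k=4: (−1)^3·643.9876/(144)·0.8180^1·0.5752^7 = -0.076245
d^4_{0,1}(1.2258) = +0.630342 -1.870424 +0.925023 -0.076245 = -0.391304
Attach z-rotation phases: D = e^{-i(0)(1.3525)}·(-0.391304)·e^{-i(1)(0.8923)} = -0.245592+0.304637i

Re=-0.2456 Im=0.3046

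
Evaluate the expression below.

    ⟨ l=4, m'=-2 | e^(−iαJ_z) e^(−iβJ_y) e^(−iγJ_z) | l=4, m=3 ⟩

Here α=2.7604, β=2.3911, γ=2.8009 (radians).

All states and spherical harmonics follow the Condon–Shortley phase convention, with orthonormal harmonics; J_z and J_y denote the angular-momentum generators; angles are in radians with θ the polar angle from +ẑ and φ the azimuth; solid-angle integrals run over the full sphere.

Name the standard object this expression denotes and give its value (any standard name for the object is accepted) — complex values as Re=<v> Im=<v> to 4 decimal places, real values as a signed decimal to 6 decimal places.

This is a Wigner D-matrix element — the rotation-matrix element ⟨l m'| R(α,β,γ) |l m⟩ in the angular-momentum basis.
Split into d^4_{-2,3}(β=2.3911) × two z-phases.
Half-angle: c=0.366502, s=0.930417. N=√(2·720·5040·1)=2693.993318
k∈{5,6} keeps every argument non-negative
  k=5: (−1)^0·2693.9933/(240)·0.3665^3·0.9304^5 = +0.385303
  k=6: (−1)^1·2693.9933/(720)·0.3665^1·0.9304^7 = -0.827722
d^4_{-2,3}(2.3911) = +0.385303 -0.827722 = -0.442419
Phases: e^{-i·(-2)·2.7604}=+0.723191-0.690648i, e^{-i·(3)·2.8009}=-0.521594-0.853194i ⇒ D=+0.427585+0.113606i

Wigner D-matrix element, Re=0.4276 Im=0.1136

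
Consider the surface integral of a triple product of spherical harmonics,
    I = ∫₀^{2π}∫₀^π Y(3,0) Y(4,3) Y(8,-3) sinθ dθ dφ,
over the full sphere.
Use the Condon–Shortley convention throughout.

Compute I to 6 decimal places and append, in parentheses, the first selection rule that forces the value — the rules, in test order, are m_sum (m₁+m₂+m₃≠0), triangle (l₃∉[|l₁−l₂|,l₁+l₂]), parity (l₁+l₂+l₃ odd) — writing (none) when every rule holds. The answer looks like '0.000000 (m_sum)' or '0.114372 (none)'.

0.000000 (triangle)

l₃=8 ∉ [1,7] — triangle fails ⇒ I = 0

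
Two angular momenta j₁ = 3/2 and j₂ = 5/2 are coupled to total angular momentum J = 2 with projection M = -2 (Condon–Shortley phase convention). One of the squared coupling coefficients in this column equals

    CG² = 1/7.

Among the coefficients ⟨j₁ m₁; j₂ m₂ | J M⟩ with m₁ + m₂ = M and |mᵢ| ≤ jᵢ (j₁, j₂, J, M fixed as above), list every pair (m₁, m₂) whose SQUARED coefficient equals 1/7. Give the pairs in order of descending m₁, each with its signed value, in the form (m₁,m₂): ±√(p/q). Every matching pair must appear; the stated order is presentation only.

(-3/2,-1/2): +√(1/7)

Admissible pairs with m₁+m₂ = M = -2: (-3/2,-1/2), (-1/2,-3/2), (1/2,-5/2)
  (m₁,m₂)=(1/2,-5/2): CG² = 10/21, CG = +√(10/21)
  (m₁,m₂)=(-1/2,-3/2): CG² = 8/21, CG = −√(8/21)
  (m₁,m₂)=(-3/2,-1/2): CG² = 1/7, CG = +√(1/7)   ← matches the target
Pairs with CG² = 1/7: (-3/2,-1/2): +√(1/7)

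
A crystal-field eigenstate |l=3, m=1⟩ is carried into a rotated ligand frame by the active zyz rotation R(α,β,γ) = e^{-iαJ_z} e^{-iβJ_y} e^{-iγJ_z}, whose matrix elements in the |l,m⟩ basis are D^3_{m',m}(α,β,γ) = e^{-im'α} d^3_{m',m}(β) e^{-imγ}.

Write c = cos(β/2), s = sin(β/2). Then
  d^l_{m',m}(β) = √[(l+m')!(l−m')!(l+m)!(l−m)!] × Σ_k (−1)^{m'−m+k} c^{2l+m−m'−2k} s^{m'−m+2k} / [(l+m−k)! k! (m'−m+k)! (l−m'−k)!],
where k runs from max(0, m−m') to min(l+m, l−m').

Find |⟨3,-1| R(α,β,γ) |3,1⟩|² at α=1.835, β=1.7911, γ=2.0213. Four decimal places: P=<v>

P=0.1414

Split into d^3_{-1,1}(β=1.7911) × two z-phases.
Half-angle: c=0.625090, s=0.780553. N=√(2·24·24·2)=48.000000
k∈{2,3,4} keeps every argument non-negative
  k=2: (−1)^0·48.0000/(8)·0.6251^4·0.7806^2 = +0.558117
  k=3: (−1)^1·48.0000/(6)·0.6251^2·0.7806^4 = -1.160337
  k=4: (−1)^2·48.0000/(48)·0.6251^0·0.7806^6 = +0.226159
d^3_{-1,1}(1.7911) = +0.558117 -1.160337 +0.226159 = -0.376061
|D^3_{-1,1}|² = |d^3_{-1,1}(β)|² = (-0.376061)² = 0.141422 (the z-rotation phases have unit modulus)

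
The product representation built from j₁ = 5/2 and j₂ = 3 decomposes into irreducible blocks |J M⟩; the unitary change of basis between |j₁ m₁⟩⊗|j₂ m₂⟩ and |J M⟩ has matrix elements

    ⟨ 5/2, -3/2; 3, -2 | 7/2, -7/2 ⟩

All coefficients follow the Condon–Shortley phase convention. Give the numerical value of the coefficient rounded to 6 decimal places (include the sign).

j₁+j₂−J=2  J+j₁−j₂=3  J−j₁+j₂=4  j₁+j₂+J+1=10
(j₁±m₁, j₂±m₂, J±M) = (1,4,1,5,0,7)
P² = 9216
sum k=1..1:
  [1] −1/144 = -1/144
S = -1/144
C² = P²·S² = 4/9 ; C = -0.666667

−√(4/9) = -0.666667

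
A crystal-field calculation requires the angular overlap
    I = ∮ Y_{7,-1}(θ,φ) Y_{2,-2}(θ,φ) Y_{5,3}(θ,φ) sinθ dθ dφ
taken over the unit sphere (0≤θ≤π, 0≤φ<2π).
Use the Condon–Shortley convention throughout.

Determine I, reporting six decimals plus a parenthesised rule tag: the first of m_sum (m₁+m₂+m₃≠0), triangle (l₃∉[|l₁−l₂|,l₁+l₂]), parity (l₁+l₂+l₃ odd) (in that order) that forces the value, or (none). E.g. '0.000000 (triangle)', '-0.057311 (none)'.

-0.043890 (none)

Rules hold: Σm=0, L=14 even, 5≤5≤9.
N = 15·5·11 = 825
Δ = 4!·10!·0!/15! = 1/15015
Racah Σ t=2..2: t=2:+1/57600 = 1/57600
⇒ 3j(7 2 5; 0 0 0)² = 21/715, sgn -1
Racah Σ t=0..0: t=0:+1/1935360 = 1/1935360
⇒ 3j(7 2 5; -1 -2 3)² = 1/1001, sgn +1
4πI² = N·(3j₀)²·(3jₘ)² = 45/1859
I = -1·√(0.0242066/4π) = -0.04388960
No selection rule forces the value: the integral is nonzero (none).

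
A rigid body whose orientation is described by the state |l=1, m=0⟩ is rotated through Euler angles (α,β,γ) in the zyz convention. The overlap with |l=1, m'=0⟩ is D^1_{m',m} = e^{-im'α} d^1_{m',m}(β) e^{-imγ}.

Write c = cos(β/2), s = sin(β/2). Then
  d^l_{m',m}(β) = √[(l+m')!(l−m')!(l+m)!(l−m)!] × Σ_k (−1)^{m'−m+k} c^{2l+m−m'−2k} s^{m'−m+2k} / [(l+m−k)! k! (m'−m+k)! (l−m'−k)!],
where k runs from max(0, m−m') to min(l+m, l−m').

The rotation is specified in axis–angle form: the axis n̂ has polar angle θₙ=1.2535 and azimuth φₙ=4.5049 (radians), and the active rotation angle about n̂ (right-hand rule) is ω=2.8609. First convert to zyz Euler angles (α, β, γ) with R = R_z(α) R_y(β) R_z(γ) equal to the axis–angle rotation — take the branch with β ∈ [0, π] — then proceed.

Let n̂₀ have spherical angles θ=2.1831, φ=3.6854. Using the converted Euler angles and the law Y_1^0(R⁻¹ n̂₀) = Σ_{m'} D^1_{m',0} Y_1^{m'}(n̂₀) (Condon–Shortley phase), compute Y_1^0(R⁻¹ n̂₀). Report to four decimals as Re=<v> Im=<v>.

Axis–angle → zyz. n̂ = (sinθₙcosφₙ, sinθₙsinφₙ, cosθₙ) = (-0.195720, -0.929704, +0.311999), ω = 2.8609.
R = I cosω + sinω [n̂]ₓ + (1−cosω) n̂n̂ᵀ gives
  R = [-0.885750, +0.270372, -0.377287; +0.443233, +0.734009, -0.514563; +0.137809, -0.623000, -0.769987]
β = atan2(√(R₁₃²+R₂₃²), R₃₃) = 2.449617; α = atan2(R₂₃, R₁₃) mod 2π = 4.079715; γ = atan2(R₃₂, −R₃₁) mod 2π = 4.494693
Need the full column D^1_{m',0} for m'=−1..1 at α=4.0797, β=2.4496, γ=4.4947.
cos(β/2)=0.339126, sin(β/2)=0.940741
d^1_{-1,0}: single k=1 term ⇒ +0.451177;  D = -0.266782-0.363851i
d^1_{0,0}: k∈[0..1] ⇒ +0.115007 -0.884993 = -0.769987;  D = -0.769987+0.000000i
d^1_{1,0}: single k=0 term ⇒ -0.451177;  D = +0.266782-0.363851i
Y_1^{m'}(θ=2.1831,φ=3.6854) and Σ D·Y over m':
  (-0.2668-0.3639i)·(-0.2419+0.1463i)  (-0.7700+0.0000i)·(-0.2808+0.0000i)  (+0.2668-0.3639i)·(+0.2419+0.1463i)
Y_1^0(R⁻¹ n̂) = +0.451774+0.000000i

Re=0.4518 Im=0.0000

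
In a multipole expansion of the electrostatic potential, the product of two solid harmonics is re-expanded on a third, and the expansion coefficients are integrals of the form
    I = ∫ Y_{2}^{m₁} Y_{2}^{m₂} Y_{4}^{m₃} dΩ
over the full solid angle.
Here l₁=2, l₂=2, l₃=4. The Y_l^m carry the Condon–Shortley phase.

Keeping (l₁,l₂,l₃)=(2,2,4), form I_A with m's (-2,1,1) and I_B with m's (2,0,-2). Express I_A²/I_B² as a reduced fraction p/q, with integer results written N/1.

1/3

Shared (l₁,l₂,l₃)=(2,2,4): N and (l;000)² cancel in I_A²/I_B².
A: Δ = 0!·4!·4!/9! = 1/630; Racah Σ t=0..0: t=0:+1/144 = 1/144; ⇒ 3j(2 2 4; -2 1 1)² = 1/126, sgn -1
B: Δ = 0!·4!·4!/9! = 1/630; Racah Σ t=0..0: t=0:+1/96 = 1/96; ⇒ 3j(2 2 4; 2 0 -2)² = 1/42, sgn +1
I_A²/I_B² = (1/126)/(1/42) = 1/3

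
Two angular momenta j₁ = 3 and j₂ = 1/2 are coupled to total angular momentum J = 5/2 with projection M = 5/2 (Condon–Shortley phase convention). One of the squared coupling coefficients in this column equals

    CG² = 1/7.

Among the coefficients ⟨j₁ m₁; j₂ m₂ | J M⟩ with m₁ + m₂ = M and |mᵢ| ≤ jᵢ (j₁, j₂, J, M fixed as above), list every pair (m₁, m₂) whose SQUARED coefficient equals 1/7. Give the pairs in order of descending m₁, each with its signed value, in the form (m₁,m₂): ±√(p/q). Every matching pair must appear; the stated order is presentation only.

Admissible pairs with m₁+m₂ = M = 5/2: (2,1/2), (3,-1/2)
  (m₁,m₂)=(3,-1/2): CG² = 6/7, CG = +√(6/7)
  (m₁,m₂)=(2,1/2): CG² = 1/7, CG = −√(1/7)   ← matches the target
Pairs with CG² = 1/7: (2,1/2): −√(1/7)

(2,1/2): −√(1/7)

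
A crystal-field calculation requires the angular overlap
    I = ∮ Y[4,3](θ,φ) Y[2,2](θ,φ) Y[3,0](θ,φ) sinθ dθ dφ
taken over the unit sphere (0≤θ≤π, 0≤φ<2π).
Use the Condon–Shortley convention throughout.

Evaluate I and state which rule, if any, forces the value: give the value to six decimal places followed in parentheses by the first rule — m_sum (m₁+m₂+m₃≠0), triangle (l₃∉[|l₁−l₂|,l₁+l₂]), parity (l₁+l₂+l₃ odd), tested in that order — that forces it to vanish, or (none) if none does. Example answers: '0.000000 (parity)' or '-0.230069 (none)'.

m-sum = 3 + 2 + 0 = 5 ≠ 0 ⇒ I = 0

0.000000 (m_sum)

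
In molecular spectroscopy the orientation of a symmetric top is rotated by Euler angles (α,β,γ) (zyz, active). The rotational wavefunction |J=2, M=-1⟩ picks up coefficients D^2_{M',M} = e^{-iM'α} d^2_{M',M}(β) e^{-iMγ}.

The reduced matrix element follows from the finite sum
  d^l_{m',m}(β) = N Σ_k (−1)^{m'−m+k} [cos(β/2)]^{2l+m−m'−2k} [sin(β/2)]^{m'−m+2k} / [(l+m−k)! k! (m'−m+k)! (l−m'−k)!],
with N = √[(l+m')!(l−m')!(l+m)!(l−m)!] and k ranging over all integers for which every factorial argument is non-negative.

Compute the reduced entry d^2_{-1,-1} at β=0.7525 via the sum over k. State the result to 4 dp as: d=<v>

d^2_{-1,-1}(β=0.7525) via the finite sum:
With c≡cos(β/2)=0.930049 and s≡sin(β/2)=0.367435, N=[1·6·1·6]^{1/2}=6.000000
k: max(0,(-1)−(-1))=0 … min(2+(-1),2−(-1))=1
  k=0: (−1)^0·6.0000/(6)·0.9300^4·0.3674^0 = +0.748210
  k=1: (−1)^1·6.0000/(2)·0.9300^2·0.3674^2 = -0.350344
d^2_{-1,-1}(0.7525) = +0.748210 -0.350344 = +0.397866

d=0.3979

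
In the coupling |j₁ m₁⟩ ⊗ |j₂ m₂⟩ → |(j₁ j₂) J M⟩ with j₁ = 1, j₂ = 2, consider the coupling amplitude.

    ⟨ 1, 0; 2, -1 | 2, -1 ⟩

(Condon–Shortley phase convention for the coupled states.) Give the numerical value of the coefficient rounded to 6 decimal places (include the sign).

+0.408248  (= +√(1/6))

j₁+j₂−J=1  J+j₁−j₂=1  J−j₁+j₂=3  j₁+j₂+J+1=6
(j₁±m₁, j₂±m₂, J±M) = (1,1,1,3,1,3)
P² = 3/2
sum k=0..1:
  [0] +1/2 = 1/2
  [1] −1/6 = -1/6
S = 1/3
C² = P²·S² = 1/6 ; C = +0.408248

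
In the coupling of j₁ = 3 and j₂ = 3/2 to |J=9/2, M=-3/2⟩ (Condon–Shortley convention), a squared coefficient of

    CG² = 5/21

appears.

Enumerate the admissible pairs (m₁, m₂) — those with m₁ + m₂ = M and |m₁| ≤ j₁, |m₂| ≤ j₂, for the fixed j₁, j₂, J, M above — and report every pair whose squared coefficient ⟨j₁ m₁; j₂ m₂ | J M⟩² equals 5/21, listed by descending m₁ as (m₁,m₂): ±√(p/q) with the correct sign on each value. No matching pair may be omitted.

Admissible pairs with m₁+m₂ = M = -3/2: (-3,3/2), (-2,1/2), (-1,-1/2), (0,-3/2)
  (m₁,m₂)=(0,-3/2): CG² = 5/21, CG = +√(5/21)   ← matches the target
  (m₁,m₂)=(-1,-1/2): CG² = 15/28, CG = +√(15/28)
  (m₁,m₂)=(-2,1/2): CG² = 3/14, CG = +√(3/14)
  (m₁,m₂)=(-3,3/2): CG² = 1/84, CG = +√(1/84)
Pairs with CG² = 5/21: (0,-3/2): +√(5/21)

(0,-3/2): +√(5/21)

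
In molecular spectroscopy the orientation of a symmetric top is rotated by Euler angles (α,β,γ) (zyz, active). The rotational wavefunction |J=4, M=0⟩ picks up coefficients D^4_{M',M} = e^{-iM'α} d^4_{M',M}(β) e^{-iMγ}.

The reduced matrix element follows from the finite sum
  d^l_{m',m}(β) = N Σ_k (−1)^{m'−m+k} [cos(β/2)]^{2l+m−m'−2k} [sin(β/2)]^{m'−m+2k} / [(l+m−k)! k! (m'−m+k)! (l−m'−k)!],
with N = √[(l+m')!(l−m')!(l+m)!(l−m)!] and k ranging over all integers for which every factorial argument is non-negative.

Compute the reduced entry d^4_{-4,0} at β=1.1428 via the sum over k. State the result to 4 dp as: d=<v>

d=0.3583

d^4_{-4,0}(β=1.1428) via the finite sum:
Half-angle: c=0.841145, s=0.540810. N=√(1·40320·24·24)=4819.161753
The bounds max(0,m−m')=4 and min(l+m,l−m')=4 give 1 term
  k=4: (−1)^0·4819.1618/(576)·0.8411^4·0.5408^4 = +0.358271
d^4_{-4,0}(1.1428) = +0.358271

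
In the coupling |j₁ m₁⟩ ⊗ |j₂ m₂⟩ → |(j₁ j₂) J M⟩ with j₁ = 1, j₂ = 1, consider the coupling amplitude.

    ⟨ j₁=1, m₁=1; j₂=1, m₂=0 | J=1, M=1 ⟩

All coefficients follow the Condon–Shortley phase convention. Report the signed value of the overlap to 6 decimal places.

√[3·1!1!1!/4! · 2!0!1!1!2!0!] = √(1/2)
  +(−1)^0/∏(0,1,0,1,1,0)! = 1  (running 1)
⟨..|..⟩ = √(1/2)·(1) = +0.707107

+√(1/2) = +0.707107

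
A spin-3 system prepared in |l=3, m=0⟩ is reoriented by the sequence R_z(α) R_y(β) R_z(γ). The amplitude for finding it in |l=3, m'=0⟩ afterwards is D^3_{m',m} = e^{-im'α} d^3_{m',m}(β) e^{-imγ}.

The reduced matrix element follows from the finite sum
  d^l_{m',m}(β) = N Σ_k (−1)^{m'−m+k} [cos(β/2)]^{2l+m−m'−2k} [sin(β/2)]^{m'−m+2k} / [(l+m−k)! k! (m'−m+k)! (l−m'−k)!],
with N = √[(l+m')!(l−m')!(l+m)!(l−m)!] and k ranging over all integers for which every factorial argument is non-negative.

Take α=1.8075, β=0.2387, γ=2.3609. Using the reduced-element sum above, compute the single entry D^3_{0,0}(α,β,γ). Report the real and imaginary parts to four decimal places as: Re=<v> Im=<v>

Re=0.8358 Im=0.0000

Split into d^3_{0,0}(β=0.2387) × two z-phases.
Half-angle: c=0.992886, s=0.119067. N=√(6·6·6·6)=36.000000
Admissible k: 0..3 (factorial args all ≥0)
  k=0: (−1)^0·36.0000/(36)·0.9929^6·0.1191^0 = +0.958069
  k=1: (−1)^1·36.0000/(4)·0.9929^4·0.1191^2 = -0.124000
  k=2: (−1)^2·36.0000/(4)·0.9929^2·0.1191^4 = +0.001783
  k=3: (−1)^3·36.0000/(36)·0.9929^0·0.1191^6 = -0.000003
d^3_{0,0}(0.2387) = +0.958069 -0.124000 +0.001783 -0.000003 = +0.835850
Attach z-rotation phases: D = e^{-i(0)(1.8075)}·(+0.835850)·e^{-i(0)(2.3609)} = +0.835850+0.000000i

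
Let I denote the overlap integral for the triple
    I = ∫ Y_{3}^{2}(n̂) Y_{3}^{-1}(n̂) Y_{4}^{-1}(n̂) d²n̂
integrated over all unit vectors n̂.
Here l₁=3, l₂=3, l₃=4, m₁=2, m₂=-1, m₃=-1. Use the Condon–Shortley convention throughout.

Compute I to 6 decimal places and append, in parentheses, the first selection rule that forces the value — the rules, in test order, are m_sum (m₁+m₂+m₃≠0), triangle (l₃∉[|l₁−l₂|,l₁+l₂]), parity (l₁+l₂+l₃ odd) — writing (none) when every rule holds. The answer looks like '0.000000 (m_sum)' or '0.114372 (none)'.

0.145070 (none)

m-sum 0 ✓  L=10 even ✓  0≤4≤6 ✓
Π(2lᵢ+1) = 7×7×9 = 441
triangle coeff Δ(3,3,4) = 1/34650
Σ_t [0,2]: t=0:+1/72 t=1:−1/16 t=2:+1/72 = -5/144
(3j)²=2/77 [(3 3 4; 0 0 0)], sign=-1
Σ_t [0,1]: t=0:+1/48 t=1:−1/144 = 1/72
(3j)²=16/693 [(3 3 4; 2 -1 -1)], sign=-1
⇒ 4πI² = 32/121
I = (+1)√(32/121/(4π)) = 0.14506992
No selection rule forces the value: the integral is nonzero (none).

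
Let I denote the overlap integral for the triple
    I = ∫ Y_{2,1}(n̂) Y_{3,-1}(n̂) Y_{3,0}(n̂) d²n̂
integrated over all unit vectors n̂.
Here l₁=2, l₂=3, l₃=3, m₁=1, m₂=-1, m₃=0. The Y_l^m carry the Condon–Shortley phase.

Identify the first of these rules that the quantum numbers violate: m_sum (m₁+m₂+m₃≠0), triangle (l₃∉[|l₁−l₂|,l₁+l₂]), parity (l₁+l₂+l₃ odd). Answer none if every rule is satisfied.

none

m₁+m₂+m₃ = 1 − 1 + 0 = 0  ✓
triangle: |2−3|=1 ≤ l₃=3 ≤ 2+3=5  ✓
parity: l₁+l₂+l₃ = 8 is even  ✓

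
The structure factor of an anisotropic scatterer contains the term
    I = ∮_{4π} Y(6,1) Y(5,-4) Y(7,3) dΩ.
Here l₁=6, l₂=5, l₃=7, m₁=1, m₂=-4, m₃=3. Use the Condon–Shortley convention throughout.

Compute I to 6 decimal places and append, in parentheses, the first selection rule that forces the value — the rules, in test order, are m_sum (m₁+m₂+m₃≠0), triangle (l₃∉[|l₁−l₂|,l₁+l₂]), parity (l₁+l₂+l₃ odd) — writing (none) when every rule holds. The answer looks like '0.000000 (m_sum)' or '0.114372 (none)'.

m-sum 0 ✓  L=18 even ✓  1≤7≤11 ✓
Π(2lᵢ+1) = 13×11×15 = 2145
triangle coeff Δ(6,5,7) = 1/174594420
Σ_t [0,4]: t=0:+1/4147200 t=1:−1/207360 t=2:+1/82944 t=3:−1/207360 t=4:+1/4147200 = 1/345600
(3j)²=420/46189 [(6 5 7; 0 0 0)], sign=-1
Σ_t [0,1]: t=0:+1/2073600 t=1:−1/2488320 = 1/12441600
(3j)²=98/138567 [(6 5 7; 1 -4 3)], sign=+1
⇒ 4πI² = 205800/14919047
I = (-1)√(205800/14919047/(4π)) = -0.03313197
No selection rule forces the value: the integral is nonzero (none).

-0.033132 (none)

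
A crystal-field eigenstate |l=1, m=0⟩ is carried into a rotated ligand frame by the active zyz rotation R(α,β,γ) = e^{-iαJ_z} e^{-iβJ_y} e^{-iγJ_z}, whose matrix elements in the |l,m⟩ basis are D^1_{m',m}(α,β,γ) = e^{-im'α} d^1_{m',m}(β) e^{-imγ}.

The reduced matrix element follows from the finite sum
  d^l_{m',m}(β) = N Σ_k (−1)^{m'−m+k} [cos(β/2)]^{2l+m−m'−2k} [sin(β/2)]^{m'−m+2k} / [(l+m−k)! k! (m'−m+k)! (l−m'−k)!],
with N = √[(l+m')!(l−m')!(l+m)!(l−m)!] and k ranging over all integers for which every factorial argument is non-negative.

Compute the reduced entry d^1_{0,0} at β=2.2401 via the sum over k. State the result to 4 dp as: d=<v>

d=-0.6204

d^1_{0,0}(β=2.2401) via the finite sum:
With c≡cos(β/2)=0.435637 and s≡sin(β/2)=0.900122, N=[1·1·1·1]^{1/2}=1.000000
The bounds max(0,m−m')=0 and min(l+m,l−m')=1 give 2 terms
  k=0: (−1)^0·1.0000/(1)·0.4356^2·0.9001^0 = +0.189780
  k=1: (−1)^1·1.0000/(1)·0.4356^0·0.9001^2 = -0.810220
d^1_{0,0}(2.2401) = +0.189780 -0.810220 = -0.620440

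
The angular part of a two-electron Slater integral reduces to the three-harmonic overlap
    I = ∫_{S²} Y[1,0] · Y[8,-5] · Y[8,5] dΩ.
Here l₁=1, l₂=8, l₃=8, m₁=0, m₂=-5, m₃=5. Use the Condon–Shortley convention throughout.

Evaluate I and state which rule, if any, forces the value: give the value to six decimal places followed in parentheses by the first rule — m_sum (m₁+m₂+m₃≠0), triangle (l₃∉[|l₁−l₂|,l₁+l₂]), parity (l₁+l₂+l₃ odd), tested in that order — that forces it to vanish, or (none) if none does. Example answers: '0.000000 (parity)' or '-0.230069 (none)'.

L=17 odd ⇒ parity kills the (l;000) factor ⇒ I = 0

0.000000 (parity)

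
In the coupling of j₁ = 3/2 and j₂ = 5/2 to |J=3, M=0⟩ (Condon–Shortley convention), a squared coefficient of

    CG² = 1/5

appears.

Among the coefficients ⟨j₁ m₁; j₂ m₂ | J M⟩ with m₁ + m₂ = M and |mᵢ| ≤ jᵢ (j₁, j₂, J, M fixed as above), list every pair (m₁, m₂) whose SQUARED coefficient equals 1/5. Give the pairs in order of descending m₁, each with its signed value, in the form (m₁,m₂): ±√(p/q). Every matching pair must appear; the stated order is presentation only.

(1/2,-1/2): +√(1/5); (-1/2,1/2): −√(1/5)

Admissible pairs with m₁+m₂ = M = 0: (-3/2,3/2), (-1/2,1/2), (1/2,-1/2), (3/2,-3/2)
  (m₁,m₂)=(3/2,-3/2): CG² = 3/10, CG = +√(3/10)
  (m₁,m₂)=(1/2,-1/2): CG² = 1/5, CG = +√(1/5)   ← matches the target
  (m₁,m₂)=(-1/2,1/2): CG² = 1/5, CG = −√(1/5)   ← matches the target
  (m₁,m₂)=(-3/2,3/2): CG² = 3/10, CG = −√(3/10)
Pairs with CG² = 1/5: (1/2,-1/2): +√(1/5); (-1/2,1/2): −√(1/5)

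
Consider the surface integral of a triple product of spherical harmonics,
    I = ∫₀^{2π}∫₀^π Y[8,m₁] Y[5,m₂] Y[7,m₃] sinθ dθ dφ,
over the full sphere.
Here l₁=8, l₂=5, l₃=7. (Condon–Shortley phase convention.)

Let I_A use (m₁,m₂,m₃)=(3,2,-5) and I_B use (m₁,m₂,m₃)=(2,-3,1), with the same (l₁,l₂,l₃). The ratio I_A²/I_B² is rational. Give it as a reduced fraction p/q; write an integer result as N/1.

484/507

l's match ⇒ only the (l;m) 3-j factors differ between A and B.
A: triangle coeff Δ(8,5,7) = 1/814773960; Σ_t [3,5]: t=3:−1/69672960 t=4:+1/104509440 t=5:−1/1741824000 = -1/186624000; (3j)²=308/62985 [(8 5 7; 3 2 -5)], sign=-1
B: triangle coeff Δ(8,5,7) = 1/814773960; Σ_t [0,2]: t=0:+1/49766400 t=1:−1/10368000 t=2:+1/19906560 = -13/497664000; (3j)²=91/17765 [(8 5 7; 2 -3 1)], sign=-1
I_A²/I_B² = (308/62985)/(91/17765) = 484/507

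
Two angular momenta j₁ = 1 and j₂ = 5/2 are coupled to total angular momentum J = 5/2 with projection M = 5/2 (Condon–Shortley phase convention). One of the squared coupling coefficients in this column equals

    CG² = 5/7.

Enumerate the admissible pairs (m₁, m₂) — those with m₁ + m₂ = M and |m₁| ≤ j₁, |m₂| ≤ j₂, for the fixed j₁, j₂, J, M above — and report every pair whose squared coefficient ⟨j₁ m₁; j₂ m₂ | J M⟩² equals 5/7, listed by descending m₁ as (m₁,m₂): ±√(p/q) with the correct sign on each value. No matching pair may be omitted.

Admissible pairs with m₁+m₂ = M = 5/2: (0,5/2), (1,3/2)
  (m₁,m₂)=(1,3/2): CG² = 2/7, CG = +√(2/7)
  (m₁,m₂)=(0,5/2): CG² = 5/7, CG = −√(5/7)   ← matches the target
Pairs with CG² = 5/7: (0,5/2): −√(5/7)

(0,5/2): −√(5/7)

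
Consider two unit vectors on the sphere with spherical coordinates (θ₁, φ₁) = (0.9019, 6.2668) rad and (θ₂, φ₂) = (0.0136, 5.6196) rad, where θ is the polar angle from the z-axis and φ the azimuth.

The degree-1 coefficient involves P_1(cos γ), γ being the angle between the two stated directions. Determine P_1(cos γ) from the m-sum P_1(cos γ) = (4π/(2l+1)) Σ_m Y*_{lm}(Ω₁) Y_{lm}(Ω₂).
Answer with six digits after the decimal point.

0.628575

Summing Y*_{l m}(θ₁,φ₁)·Y_{l m}(θ₂,φ₂) over m ∈ [−1, 1]; prefactor 4π/(2·1+1) = 4.188790:
  [-1]  conj(Y_{1,-1})(Ω₁) = +0.271006-0.004441i ; Y_{1,-1}(Ω₂) = +0.003701+0.002894i ; Δ = +0.001016+0.000768i
  [+0]  conj(Y_{1,0})(Ω₁) = +0.302992-0.000000i ; Y_{1,0}(Ω₂) = +0.488557+0.000000i ; Δ = +0.148029+0.000000i
  [+1]  conj(Y_{1,1})(Ω₁) = -0.271006-0.004441i ; Y_{1,1}(Ω₂) = -0.003701+0.002894i ; Δ = +0.001016-0.000768i
Σ over m = +0.150061+0.000000i; ×(4π/3) → +0.628575+0.000000i. Real part: 0.628575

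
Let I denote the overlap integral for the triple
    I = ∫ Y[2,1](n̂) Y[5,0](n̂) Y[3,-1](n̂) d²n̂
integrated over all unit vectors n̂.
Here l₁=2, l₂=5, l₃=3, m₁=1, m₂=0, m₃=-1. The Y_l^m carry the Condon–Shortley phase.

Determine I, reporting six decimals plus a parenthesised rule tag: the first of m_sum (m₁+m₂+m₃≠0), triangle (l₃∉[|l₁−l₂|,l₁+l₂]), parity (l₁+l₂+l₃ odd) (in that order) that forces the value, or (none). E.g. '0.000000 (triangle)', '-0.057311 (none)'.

Checks pass: Σm=0; 10 even; l₃=3∈[3,7].
(2·2+1)(2·5+1)(2·3+1) = 385
Δ: 4! 0! 6! / 11! → 1/2310
sum: t=2:+1/144 = 1/144
3j²(2 5 3; 0 0 0) = Δ·Π!·Σ² = 10/231  (sign -1)
sum: t=1:−1/288 = -1/288
3j²(2 5 3; 1 0 -1) = Δ·Π!·Σ² = 5/231  (sign -1)
combine: 4πI² = 385·10/231·5/231 = 250/693
take √, sign +1: I = 0.16943318
No selection rule forces the value: the integral is nonzero (none).

0.169433 (none)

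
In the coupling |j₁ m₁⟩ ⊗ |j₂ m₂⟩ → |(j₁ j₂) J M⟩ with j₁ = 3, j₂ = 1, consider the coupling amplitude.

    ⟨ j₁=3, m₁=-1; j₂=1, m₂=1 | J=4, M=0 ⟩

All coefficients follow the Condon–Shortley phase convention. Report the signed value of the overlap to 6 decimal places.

triangle: 0!·6!·2!/9! = 1440/362880
(j±m)!: 2!·4!·2!·0!·4!·4! = 55296
prefactor² = (2J+1)·Δ·N² = 13824/7
  k=0: +1/(0!·0!·4!·2!·2!·0!) = 1/96
Σ = 1/96  ⇒  CG² = 13824/7·(1/96)² = 3/14
CG = +√(3/14) = +0.462910

+0.462910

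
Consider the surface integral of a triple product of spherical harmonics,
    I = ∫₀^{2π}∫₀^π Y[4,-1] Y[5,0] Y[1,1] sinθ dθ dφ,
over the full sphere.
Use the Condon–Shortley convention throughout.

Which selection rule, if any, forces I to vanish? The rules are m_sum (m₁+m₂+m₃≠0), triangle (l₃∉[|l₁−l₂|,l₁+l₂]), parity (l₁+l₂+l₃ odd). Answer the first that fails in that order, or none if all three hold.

azimuthal sum: -1 + 0 + 1 = 0  ✓
1 ≤ 1 ≤ 9 (triangle on l)  ✓
L = 4 + 5 + 1 = 10 (even)  ✓

none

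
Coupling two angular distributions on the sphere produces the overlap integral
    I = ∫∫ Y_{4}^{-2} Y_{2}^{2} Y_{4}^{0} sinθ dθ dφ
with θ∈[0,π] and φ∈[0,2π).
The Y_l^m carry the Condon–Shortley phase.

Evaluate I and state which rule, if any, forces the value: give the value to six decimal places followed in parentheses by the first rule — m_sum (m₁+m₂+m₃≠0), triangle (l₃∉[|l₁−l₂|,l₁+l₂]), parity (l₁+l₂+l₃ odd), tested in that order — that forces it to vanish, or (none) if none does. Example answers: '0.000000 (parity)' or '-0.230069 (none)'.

-0.190365 (none)

m-sum 0 ✓  L=10 even ✓  2≤4≤6 ✓
Π(2lᵢ+1) = 9×5×9 = 405
triangle coeff Δ(4,2,4) = 1/13860
Σ_t [0,2]: t=0:+1/192 t=1:−1/36 t=2:+1/192 = -5/288
(3j)²=20/693 [(4 2 4; 0 0 0)], sign=-1
Σ_t [2,2]: t=2:+1/192 = 1/192
(3j)²=3/77 [(4 2 4; -2 2 0)], sign=+1
⇒ 4πI² = 2700/5929
I = (-1)√(2700/5929/(4π)) = -0.19036462
No selection rule forces the value: the integral is nonzero (none).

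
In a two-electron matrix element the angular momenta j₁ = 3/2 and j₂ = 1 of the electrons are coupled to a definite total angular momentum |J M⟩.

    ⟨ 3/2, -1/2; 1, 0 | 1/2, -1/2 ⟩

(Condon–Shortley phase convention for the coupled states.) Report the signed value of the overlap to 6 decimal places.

-0.577350  (= −√(1/3))

triangle: 2!×1!×0!/4! = 2/24
(j±m)!: 1!×2!×1!×1!×0!×1! = 2
prefactor² = (2J+1)×Δ×N² = 1/3
  k=1: −1/(1!×1!×1!×0!×0!×0!) = -1
Σ = -1  ⇒  CG² = 1/3×(-1)² = 1/3
CG = −√(1/3) = -0.577350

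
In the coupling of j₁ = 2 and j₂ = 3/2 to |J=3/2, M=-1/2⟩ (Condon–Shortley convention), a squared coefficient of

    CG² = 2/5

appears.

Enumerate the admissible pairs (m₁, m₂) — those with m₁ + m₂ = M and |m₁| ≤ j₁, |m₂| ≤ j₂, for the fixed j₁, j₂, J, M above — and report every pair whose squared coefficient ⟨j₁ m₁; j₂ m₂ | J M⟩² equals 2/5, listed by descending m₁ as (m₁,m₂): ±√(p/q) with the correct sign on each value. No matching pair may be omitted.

Admissible pairs with m₁+m₂ = M = -1/2: (-2,3/2), (-1,1/2), (0,-1/2), (1,-3/2)
  (m₁,m₂)=(1,-3/2): CG² = 2/5, CG = +√(2/5)   ← matches the target
  (m₁,m₂)=(0,-1/2): CG² = 1/5, CG = −√(1/5)
  (m₁,m₂)=(-1,1/2): CG² = 0/1, CG = 0
  (m₁,m₂)=(-2,3/2): CG² = 2/5, CG = +√(2/5)   ← matches the target
Pairs with CG² = 2/5: (1,-3/2): +√(2/5); (-2,3/2): +√(2/5)

(1,-3/2): +√(2/5); (-2,3/2): +√(2/5)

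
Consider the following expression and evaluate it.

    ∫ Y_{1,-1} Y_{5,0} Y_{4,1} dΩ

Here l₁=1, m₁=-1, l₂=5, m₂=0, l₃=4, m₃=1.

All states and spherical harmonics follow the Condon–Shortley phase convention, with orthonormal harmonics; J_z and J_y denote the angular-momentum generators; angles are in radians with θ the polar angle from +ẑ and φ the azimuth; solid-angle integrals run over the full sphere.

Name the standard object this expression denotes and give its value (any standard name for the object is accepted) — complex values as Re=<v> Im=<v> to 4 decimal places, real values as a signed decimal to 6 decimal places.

This is a Gaunt coefficient — the integral of a triple product of spherical harmonics over the sphere.
m-sum 0 ✓  L=10 even ✓  4≤4≤6 ✓
Π(2lᵢ+1) = 3×11×9 = 297
triangle coeff Δ(1,5,4) = 1/495
Σ_t [1,1]: t=1:−1/576 = -1/576
(3j)²=5/99 [(1 5 4; 0 0 0)], sign=-1
Σ_t [2,2]: t=2:+1/1440 = 1/1440
(3j)²=2/99 [(1 5 4; -1 0 1)], sign=-1
⇒ 4πI² = 10/33
I = (+1)√(10/33/(4π)) = 0.15528807

Gaunt coefficient, +0.155288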